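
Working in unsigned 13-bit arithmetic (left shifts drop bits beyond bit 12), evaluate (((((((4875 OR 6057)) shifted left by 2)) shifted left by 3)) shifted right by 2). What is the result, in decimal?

4875 = 1001100001011
6057 = 1011110101001
→ OR → 1011110101011 = 6059
→ shifted left by 2 (mod 2^13) → 1111010101100 = 7852
→ shifted left by 3 (mod 2^13) → 1010101100000 = 5472
→ shifted right by 2 → 0010101011000 = 1368

1368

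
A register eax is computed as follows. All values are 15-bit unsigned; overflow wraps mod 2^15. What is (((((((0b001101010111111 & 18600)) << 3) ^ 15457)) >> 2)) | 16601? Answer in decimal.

24281

0b001101010111111 = 001101010111111
18600 = 100100010101000
→ & → 000100010101000 = 2216
→ << 3 (mod 2^15) → 100010101000000 = 17728
15457 = 011110001100001
→ ^ → 111100100100001 = 31009
→ >> 2 → 001111001001000 = 7752
16601 = 100000011011001
→ | → 101111011011001 = 24281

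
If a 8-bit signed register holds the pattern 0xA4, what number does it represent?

pattern = 10100100 (MSB is 1 ⇒ negative)
Invert: 01011011, add 1 → 01011100 = 92, so the value is -92.
(Equivalently: 164 - 2^8 = 164 - 256 = -92.)

-92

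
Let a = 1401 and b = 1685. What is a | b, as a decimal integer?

2045

1401 = 10101111001
1685 = 11010010101
 OR → 11111111101 = 2045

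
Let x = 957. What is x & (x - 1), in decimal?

x = 1110111101 = 957
x - 1 = 1110111100
AND   = 1110111100 = 956
(x & (x - 1) clears the lowest set bit of x.)

956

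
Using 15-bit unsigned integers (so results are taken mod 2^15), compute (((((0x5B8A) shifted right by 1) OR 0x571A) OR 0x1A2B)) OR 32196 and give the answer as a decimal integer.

32767

0x5B8A = 101101110001010
→ shifted right by 1 → 010110111000101 = 11717
0x571A = 101011100011010
→ OR → 111111111011111 = 32735
0x1A2B = 001101000101011
→ OR → 111111111111111 = 32767
32196 = 111110111000100
→ OR → 111111111111111 = 32767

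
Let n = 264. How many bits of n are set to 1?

2

264 = 100001000
Count the 1s: 1 + 1 = 2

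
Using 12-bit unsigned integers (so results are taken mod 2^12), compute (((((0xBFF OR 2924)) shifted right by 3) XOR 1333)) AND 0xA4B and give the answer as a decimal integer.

0xBFF = 101111111111
2924 = 101101101100
→ OR → 101111111111 = 3071
→ shifted right by 3 → 000101111111 = 383
1333 = 010100110101
→ XOR → 010001001010 = 1098
0xA4B = 101001001011
→ AND → 000001001010 = 74

74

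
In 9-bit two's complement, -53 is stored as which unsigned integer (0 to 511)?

459

53 in 9 bits: 000110101
Invert: 111001010
Add 1:  111001011 = 459
(Check: 2^9 - 53 = 512 - 53 = 459.)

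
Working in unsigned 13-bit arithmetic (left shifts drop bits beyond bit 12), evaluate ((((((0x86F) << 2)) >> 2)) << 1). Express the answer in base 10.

0x86F = 0100001101111
→ << 2 (mod 2^13) → 0000110111100 = 444
→ >> 2 → 0000001101111 = 111
→ << 1 (mod 2^13) → 0000011011110 = 222

222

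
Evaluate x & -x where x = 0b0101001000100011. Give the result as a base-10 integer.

x = 101001000100011 = 21027
-x (two's complement) = …010110111011101
AND   = 000000000000001 = 1
(x & -x isolates the lowest set bit of x.)

1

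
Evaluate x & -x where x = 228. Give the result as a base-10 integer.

x = 11100100 = 228
-x (two's complement) = …00011100
AND   = 00000100 = 4
(x & -x isolates the lowest set bit of x.)

4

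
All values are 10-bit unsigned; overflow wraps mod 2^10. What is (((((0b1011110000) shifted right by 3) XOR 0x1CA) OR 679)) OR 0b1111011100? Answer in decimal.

0b1011110000 = 1011110000
→ shifted right by 3 → 0001011110 = 94
0x1CA = 0111001010
→ XOR → 0110010100 = 404
679 = 1010100111
→ OR → 1110110111 = 951
0b1111011100 = 1111011100
→ OR → 1111111111 = 1023

1023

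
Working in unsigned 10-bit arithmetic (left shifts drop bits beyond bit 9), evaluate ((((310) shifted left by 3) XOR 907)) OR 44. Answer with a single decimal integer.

310 = 0100110110
→ shifted left by 3 (mod 2^10) → 0110110000 = 432
907 = 1110001011
→ XOR → 1000111011 = 571
44 = 0000101100
→ OR → 1000111111 = 575

575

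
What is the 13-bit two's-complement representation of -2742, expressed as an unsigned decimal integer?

2742 in 13 bits: 0101010110110
Invert: 1010101001001
Add 1:  1010101001010 = 5450
(Check: 2^13 - 2742 = 8192 - 2742 = 5450.)

5450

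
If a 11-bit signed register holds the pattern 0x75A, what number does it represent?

-166

pattern = 11101011010 (MSB is 1 ⇒ negative)
Invert: 00010100101, add 1 → 00010100110 = 166, so the value is -166.
(Equivalently: 1882 - 2^11 = 1882 - 2048 = -166.)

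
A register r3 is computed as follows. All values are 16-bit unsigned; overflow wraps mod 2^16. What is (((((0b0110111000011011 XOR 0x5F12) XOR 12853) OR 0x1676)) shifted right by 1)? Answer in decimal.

3007

0b0110111000011011 = 0110111000011011
0x5F12 = 0101111100010010
→ XOR → 0011000100001001 = 12553
12853 = 0011001000110101
→ XOR → 0000001100111100 = 828
0x1676 = 0001011001110110
→ OR → 0001011101111110 = 6014
→ shifted right by 1 → 0000101110111111 = 3007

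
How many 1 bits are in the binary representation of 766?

766 = 1011111110
Count the 1s: 1 + 1 + 1 + 1 + 1 + 1 + 1 + 1 = 8

8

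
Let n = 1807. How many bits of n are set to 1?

7

1807 = 11100001111
Count the 1s: 1 + 1 + 1 + 1 + 1 + 1 + 1 = 7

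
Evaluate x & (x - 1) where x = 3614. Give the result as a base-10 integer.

3612

x = 111000011110 = 3614
x - 1 = 111000011101
AND   = 111000011100 = 3612
(x & (x - 1) clears the lowest set bit of x.)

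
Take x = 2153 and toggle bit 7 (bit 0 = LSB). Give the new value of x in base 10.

2281

x = 100001101001
bit 7 is currently 0; toggle it via x ^ (1 << 7) = x ^ 128
→ 100011101001 = 2281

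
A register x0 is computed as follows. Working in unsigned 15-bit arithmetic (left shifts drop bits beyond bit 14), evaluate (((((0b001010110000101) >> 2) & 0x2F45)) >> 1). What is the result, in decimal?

0b001010110000101 = 001010110000101
→ >> 2 → 000010101100001 = 1377
0x2F45 = 010111101000101
→ & → 000010101000001 = 1345
→ >> 1 → 000001010100000 = 672

672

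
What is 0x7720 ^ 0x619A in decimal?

5818

0x7720 = 111011100100000
0x619A = 110000110011010
XOR → 001011010111010 = 5818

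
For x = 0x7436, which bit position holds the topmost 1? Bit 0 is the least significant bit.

0x7436 = 111010000110110
The topmost 1 is at position 14 (since 2^14 = 16384 ≤ 29750 < 32768).

14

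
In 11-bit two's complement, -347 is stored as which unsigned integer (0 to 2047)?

347 in 11 bits: 00101011011
Invert: 11010100100
Add 1:  11010100101 = 1701
(Check: 2^11 - 347 = 2048 - 347 = 1701.)

1701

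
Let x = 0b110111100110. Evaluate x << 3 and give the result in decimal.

28464

x = 000110111100110
shift left by 3 → 110111100110000 = 28464
(equivalently, 3558 × 2^3 = 3558 × 8)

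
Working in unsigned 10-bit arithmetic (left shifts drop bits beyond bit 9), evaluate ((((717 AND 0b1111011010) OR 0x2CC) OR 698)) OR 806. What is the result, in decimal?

717 = 1011001101
0b1111011010 = 1111011010
→ AND → 1011001000 = 712
0x2CC = 1011001100
→ OR → 1011001100 = 716
698 = 1010111010
→ OR → 1011111110 = 766
806 = 1100100110
→ OR → 1111111110 = 1022

1022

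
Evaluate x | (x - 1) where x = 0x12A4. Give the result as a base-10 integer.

4775

x = 1001010100100 = 4772
x - 1 = 1001010100011
OR    = 1001010100111 = 4775
(x | (x - 1) sets all bits below the lowest set bit.)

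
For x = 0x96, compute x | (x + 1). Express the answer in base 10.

151

x = 10010110 = 150
x + 1 = 10010111
OR    = 10010111 = 151
(x | (x + 1) sets the lowest cleared bit.)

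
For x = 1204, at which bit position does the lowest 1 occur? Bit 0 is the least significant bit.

2

1204 = 10010110100
Trailing zeros: 2, so the lowest set bit is bit 2 (value 4).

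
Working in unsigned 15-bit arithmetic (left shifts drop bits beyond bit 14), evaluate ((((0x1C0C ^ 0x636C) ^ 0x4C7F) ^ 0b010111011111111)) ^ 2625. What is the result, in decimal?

6049

0x1C0C = 001110000001100
0x636C = 110001101101100
→ ^ → 111111101100000 = 32608
0x4C7F = 100110001111111
→ ^ → 011001100011111 = 13087
0b010111011111111 = 010111011111111
→ ^ → 001110111100000 = 7648
2625 = 000101001000001
→ ^ → 001011110100001 = 6049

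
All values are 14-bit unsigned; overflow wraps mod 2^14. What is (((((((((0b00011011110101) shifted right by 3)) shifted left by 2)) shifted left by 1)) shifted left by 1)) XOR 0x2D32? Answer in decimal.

0b00011011110101 = 00011011110101
→ shifted right by 3 → 00000011011110 = 222
→ shifted left by 2 (mod 2^14) → 00001101111000 = 888
→ shifted left by 1 (mod 2^14) → 00011011110000 = 1776
→ shifted left by 1 (mod 2^14) → 00110111100000 = 3552
0x2D32 = 10110100110010
→ XOR → 10000011010010 = 8402

8402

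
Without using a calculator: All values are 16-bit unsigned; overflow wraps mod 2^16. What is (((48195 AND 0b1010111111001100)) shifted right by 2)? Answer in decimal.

11024

48195 = 1011110001000011
0b1010111111001100 = 1010111111001100
→ AND → 1010110001000000 = 44096
→ shifted right by 2 → 0010101100010000 = 11024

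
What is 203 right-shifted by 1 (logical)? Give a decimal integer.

101

203 = 11001011
shift right by 1 → 01100101 = 101
(equivalently, floor(203 / 2))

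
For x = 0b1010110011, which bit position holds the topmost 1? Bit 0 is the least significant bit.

0b1010110011 = 1010110011
The topmost 1 is at position 9 (since 2^9 = 512 ≤ 691 < 1024).

9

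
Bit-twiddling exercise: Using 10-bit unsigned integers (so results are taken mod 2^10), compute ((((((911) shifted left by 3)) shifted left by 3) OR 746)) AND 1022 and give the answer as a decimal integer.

911 = 1110001111
→ shifted left by 3 (mod 2^10) → 0001111000 = 120
→ shifted left by 3 (mod 2^10) → 1111000000 = 960
746 = 1011101010
→ OR → 1111101010 = 1002
1022 = 1111111110
→ AND → 1111101010 = 1002

1002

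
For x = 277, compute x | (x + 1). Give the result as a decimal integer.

x = 100010101 = 277
x + 1 = 100010110
OR    = 100010111 = 279
(x | (x + 1) sets the lowest cleared bit.)

279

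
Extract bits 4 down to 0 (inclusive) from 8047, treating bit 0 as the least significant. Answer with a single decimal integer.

v = 1111101101111
Shift right by 0: 1111101101111
Mask low 5 bits: 01111 = 15

15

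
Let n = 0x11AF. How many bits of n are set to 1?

8

0x11AF = 1000110101111
Count the 1s: 1 + 1 + 1 + 1 + 1 + 1 + 1 + 1 = 8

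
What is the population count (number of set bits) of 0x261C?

6

0x261C = 10011000011100
Count the 1s: 1 + 1 + 1 + 1 + 1 + 1 = 6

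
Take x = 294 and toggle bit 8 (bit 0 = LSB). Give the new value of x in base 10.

38

x = 0100100110
bit 8 is currently 1; toggle it via x ^ (1 << 8) = x ^ 256
→ 0000100110 = 38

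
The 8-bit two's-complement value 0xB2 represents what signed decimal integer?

-78

pattern = 10110010 (MSB is 1 ⇒ negative)
Invert: 01001101, add 1 → 01001110 = 78, so the value is -78.
(Equivalently: 178 - 2^8 = 178 - 256 = -78.)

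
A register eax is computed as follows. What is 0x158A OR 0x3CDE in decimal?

0x158A = 01010110001010
0x3CDE = 11110011011110
 OR → 11110111011110 = 15838

15838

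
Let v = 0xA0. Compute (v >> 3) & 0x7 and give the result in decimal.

v = 010100000
Shift right by 3: 010100
Mask low 3 bits: 100 = 4

4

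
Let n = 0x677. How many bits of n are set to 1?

0x677 = 11001110111
Count the 1s: 1 + 1 + 1 + 1 + 1 + 1 + 1 + 1 = 8

8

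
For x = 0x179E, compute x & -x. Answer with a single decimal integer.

2

x = 1011110011110 = 6046
-x (two's complement) = …0100001100010
AND   = 0000000000010 = 2
(x & -x isolates the lowest set bit of x.)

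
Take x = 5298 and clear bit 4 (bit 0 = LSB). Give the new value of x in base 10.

x = 1010010110010
bit 4 is currently 1; clear it via x & ~(1 << 4) = x & ~16
→ 1010010100010 = 5282

5282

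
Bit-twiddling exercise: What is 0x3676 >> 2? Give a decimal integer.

0x3676 = 11011001110110
shift right by 2 → 00110110011101 = 3485
(equivalently, floor(13942 / 4))

3485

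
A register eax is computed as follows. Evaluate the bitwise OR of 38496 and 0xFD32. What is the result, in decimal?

38496 = 1001011001100000
0xFD32 = 1111110100110010
 OR → 1111111101110010 = 65394

65394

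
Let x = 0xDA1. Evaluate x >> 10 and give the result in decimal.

0xDA1 = 110110100001
shift right by 10 → 000000000011 = 3
(equivalently, floor(3489 / 1024))

3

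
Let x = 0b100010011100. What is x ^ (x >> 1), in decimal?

x = 100010011100 = 2204
x>>1 = 010001001110
XOR  = 110011010010 = 3282
(x ^ (x >> 1) gives the standard binary-reflected Gray code of x.)

3282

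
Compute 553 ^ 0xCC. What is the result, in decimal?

553 = 1000101001
0xCC = 0011001100
XOR → 1011100101 = 741

741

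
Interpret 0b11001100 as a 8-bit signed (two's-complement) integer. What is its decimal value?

-52

pattern = 11001100 (MSB is 1 ⇒ negative)
Invert: 00110011, add 1 → 00110100 = 52, so the value is -52.
(Equivalently: 204 - 2^8 = 204 - 256 = -52.)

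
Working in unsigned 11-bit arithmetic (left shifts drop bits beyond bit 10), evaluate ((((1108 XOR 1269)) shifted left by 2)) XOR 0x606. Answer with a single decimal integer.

1108 = 10001010100
1269 = 10011110101
→ XOR → 00010100001 = 161
→ shifted left by 2 (mod 2^11) → 01010000100 = 644
0x606 = 11000000110
→ XOR → 10010000010 = 1154

1154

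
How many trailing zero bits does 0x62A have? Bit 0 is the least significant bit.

0x62A = 11000101010
Trailing zeros: 1, so the lowest set bit is bit 1 (value 2).

1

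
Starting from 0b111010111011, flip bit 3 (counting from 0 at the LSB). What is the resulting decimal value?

x = 111010111011
bit 3 is currently 1; toggle it via x ^ (1 << 3) = x ^ 8
→ 111010110011 = 3763

3763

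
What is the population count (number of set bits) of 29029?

8

29029 = 111000101100101
Count the 1s: 1 + 1 + 1 + 1 + 1 + 1 + 1 + 1 = 8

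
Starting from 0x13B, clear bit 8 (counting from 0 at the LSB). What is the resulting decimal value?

59

x = 0100111011
bit 8 is currently 1; clear it via x & ~(1 << 8) = x & ~256
→ 0000111011 = 59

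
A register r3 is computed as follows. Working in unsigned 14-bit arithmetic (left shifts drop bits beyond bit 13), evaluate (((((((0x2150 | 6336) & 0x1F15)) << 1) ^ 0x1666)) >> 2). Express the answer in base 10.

2321

0x2150 = 10000101010000
6336 = 01100011000000
→ | → 11100111010000 = 14800
0x1F15 = 01111100010101
→ & → 01100100010000 = 6416
→ << 1 (mod 2^14) → 11001000100000 = 12832
0x1666 = 01011001100110
→ ^ → 10010001000110 = 9286
→ >> 2 → 00100100010001 = 2321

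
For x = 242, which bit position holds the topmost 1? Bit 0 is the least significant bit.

7

242 = 11110010
The topmost 1 is at position 7 (since 2^7 = 128 ≤ 242 < 256).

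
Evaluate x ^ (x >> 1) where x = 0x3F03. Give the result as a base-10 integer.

8322

x = 11111100000011 = 16131
x>>1 = 01111110000001
XOR  = 10000010000010 = 8322
(x ^ (x >> 1) gives the standard binary-reflected Gray code of x.)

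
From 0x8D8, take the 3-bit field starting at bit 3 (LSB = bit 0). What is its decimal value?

3

v = 100011011000
Shift right by 3: 100011011
Mask low 3 bits: 011 = 3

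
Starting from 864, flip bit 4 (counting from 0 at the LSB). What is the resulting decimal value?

880

x = 01101100000
bit 4 is currently 0; toggle it via x ^ (1 << 4) = x ^ 16
→ 01101110000 = 880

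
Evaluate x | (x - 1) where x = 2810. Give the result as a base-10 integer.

2811

x = 101011111010 = 2810
x - 1 = 101011111001
OR    = 101011111011 = 2811
(x | (x - 1) sets all bits below the lowest set bit.)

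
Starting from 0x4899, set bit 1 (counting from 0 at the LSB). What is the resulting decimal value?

18587

x = 100100010011001
bit 1 is currently 0; set it via x | (1 << 1) = x | 2
→ 100100010011011 = 18587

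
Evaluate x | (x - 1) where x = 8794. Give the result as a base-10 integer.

x = 10001001011010 = 8794
x - 1 = 10001001011001
OR    = 10001001011011 = 8795
(x | (x - 1) sets all bits below the lowest set bit.)

8795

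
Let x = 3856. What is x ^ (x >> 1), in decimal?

2200

x = 111100010000 = 3856
x>>1 = 011110001000
XOR  = 100010011000 = 2200
(x ^ (x >> 1) gives the standard binary-reflected Gray code of x.)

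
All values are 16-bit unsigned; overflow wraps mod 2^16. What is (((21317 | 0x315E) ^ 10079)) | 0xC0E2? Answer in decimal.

21317 = 0101001101000101
0x315E = 0011000101011110
→ | → 0111001101011111 = 29535
10079 = 0010011101011111
→ ^ → 0101010000000000 = 21504
0xC0E2 = 1100000011100010
→ | → 1101010011100010 = 54498

54498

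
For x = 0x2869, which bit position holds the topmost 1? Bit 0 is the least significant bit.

13

0x2869 = 10100001101001
The topmost 1 is at position 13 (since 2^13 = 8192 ≤ 10345 < 16384).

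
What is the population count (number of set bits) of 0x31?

3

0x31 = 110001
Count the 1s: 1 + 1 + 1 = 3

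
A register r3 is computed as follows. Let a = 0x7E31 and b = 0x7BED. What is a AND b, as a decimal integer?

0x7E31 = 111111000110001
0x7BED = 111101111101101
AND → 111101000100001 = 31265

31265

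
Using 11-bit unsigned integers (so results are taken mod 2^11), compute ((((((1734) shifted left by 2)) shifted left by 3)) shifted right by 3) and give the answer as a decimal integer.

24

1734 = 11011000110
→ shifted left by 2 (mod 2^11) → 01100011000 = 792
→ shifted left by 3 (mod 2^11) → 00011000000 = 192
→ shifted right by 3 → 00000011000 = 24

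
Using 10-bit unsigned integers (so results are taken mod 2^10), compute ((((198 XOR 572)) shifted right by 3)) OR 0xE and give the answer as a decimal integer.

95

198 = 0011000110
572 = 1000111100
→ XOR → 1011111010 = 762
→ shifted right by 3 → 0001011111 = 95
0xE = 0000001110
→ OR → 0001011111 = 95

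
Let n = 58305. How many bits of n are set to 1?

8

58305 = 1110001111000001
Count the 1s: 1 + 1 + 1 + 1 + 1 + 1 + 1 + 1 = 8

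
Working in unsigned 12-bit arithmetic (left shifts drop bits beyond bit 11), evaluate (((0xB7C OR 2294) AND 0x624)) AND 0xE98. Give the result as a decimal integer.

0xB7C = 101101111100
2294 = 100011110110
→ OR → 101111111110 = 3070
0x624 = 011000100100
→ AND → 001000100100 = 548
0xE98 = 111010011000
→ AND → 001000000000 = 512

512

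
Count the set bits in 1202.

1202 = 10010110010
Count the 1s: 1 + 1 + 1 + 1 + 1 = 5

5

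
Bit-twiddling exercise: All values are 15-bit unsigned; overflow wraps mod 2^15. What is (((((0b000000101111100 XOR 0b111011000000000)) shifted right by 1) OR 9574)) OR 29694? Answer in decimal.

32766

0b000000101111100 = 000000101111100
0b111011000000000 = 111011000000000
→ XOR → 111011101111100 = 30588
→ shifted right by 1 → 011101110111110 = 15294
9574 = 010010101100110
→ OR → 011111111111110 = 16382
29694 = 111001111111110
→ OR → 111111111111110 = 32766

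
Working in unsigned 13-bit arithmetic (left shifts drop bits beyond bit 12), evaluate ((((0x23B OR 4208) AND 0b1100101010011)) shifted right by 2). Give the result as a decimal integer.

1044

0x23B = 0001000111011
4208 = 1000001110000
→ OR → 1001001111011 = 4731
0b1100101010011 = 1100101010011
→ AND → 1000001010011 = 4179
→ shifted right by 2 → 0010000010100 = 1044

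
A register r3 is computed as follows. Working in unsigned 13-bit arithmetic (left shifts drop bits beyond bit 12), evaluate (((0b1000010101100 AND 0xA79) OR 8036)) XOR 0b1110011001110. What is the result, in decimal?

0b1000010101100 = 1000010101100
0xA79 = 0101001111001
→ AND → 0000000101000 = 40
8036 = 1111101100100
→ OR → 1111101101100 = 8044
0b1110011001110 = 1110011001110
→ XOR → 0001110100010 = 930

930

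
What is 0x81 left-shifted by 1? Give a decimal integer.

0x81 = 010000001
shift left by 1 → 100000010 = 258
(equivalently, 129 × 2^1 = 129 × 2)

258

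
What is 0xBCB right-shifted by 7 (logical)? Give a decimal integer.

0xBCB = 101111001011
shift right by 7 → 000000010111 = 23
(equivalently, floor(3019 / 128))

23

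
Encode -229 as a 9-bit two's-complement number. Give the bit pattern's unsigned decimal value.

229 in 9 bits: 011100101
Invert: 100011010
Add 1:  100011011 = 283
(Check: 2^9 - 229 = 512 - 229 = 283.)

283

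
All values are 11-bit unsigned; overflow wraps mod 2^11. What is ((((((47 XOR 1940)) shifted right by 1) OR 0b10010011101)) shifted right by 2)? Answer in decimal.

47 = 00000101111
1940 = 11110010100
→ XOR → 11110111011 = 1979
→ shifted right by 1 → 01111011101 = 989
0b10010011101 = 10010011101
→ OR → 11111011101 = 2013
→ shifted right by 2 → 00111110111 = 503

503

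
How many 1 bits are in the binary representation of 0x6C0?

4

0x6C0 = 11011000000
Count the 1s: 1 + 1 + 1 + 1 = 4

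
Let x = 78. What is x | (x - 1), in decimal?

x = 1001110 = 78
x - 1 = 1001101
OR    = 1001111 = 79
(x | (x - 1) sets all bits below the lowest set bit.)

79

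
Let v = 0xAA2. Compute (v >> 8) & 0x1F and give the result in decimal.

v = 0101010100010
Shift right by 8: 01010
Mask low 5 bits: 01010 = 10

10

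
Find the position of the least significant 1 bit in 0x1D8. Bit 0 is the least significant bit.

0x1D8 = 111011000
Trailing zeros: 3, so the lowest set bit is bit 3 (value 8).

3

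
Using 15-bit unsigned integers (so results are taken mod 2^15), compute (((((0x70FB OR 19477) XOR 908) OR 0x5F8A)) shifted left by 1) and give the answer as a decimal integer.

32758

0x70FB = 111000011111011
19477 = 100110000010101
→ OR → 111110011111111 = 31999
908 = 000001110001100
→ XOR → 111111101110011 = 32627
0x5F8A = 101111110001010
→ OR → 111111111111011 = 32763
→ shifted left by 1 (mod 2^15) → 111111111110110 = 32758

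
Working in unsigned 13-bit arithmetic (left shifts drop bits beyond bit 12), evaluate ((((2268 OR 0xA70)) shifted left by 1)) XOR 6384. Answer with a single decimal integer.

2268 = 0100011011100
0xA70 = 0101001110000
→ OR → 0101011111100 = 2812
→ shifted left by 1 (mod 2^13) → 1010111111000 = 5624
6384 = 1100011110000
→ XOR → 0110100001000 = 3336

3336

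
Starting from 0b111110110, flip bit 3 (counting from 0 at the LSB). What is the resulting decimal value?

510

x = 111110110
bit 3 is currently 0; toggle it via x ^ (1 << 3) = x ^ 8
→ 111111110 = 510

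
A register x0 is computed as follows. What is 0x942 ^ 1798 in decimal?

0x942 = 100101000010
1798 = 011100000110
XOR → 111001000100 = 3652

3652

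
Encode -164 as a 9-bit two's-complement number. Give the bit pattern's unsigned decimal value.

164 in 9 bits: 010100100
Invert: 101011011
Add 1:  101011100 = 348
(Check: 2^9 - 164 = 512 - 164 = 348.)

348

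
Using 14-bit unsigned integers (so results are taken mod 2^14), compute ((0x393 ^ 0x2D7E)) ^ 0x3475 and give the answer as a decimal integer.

0x393 = 00001110010011
0x2D7E = 10110101111110
→ ^ → 10111011101101 = 12013
0x3475 = 11010001110101
→ ^ → 01101010011000 = 6808

6808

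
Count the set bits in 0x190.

3

0x190 = 110010000
Count the 1s: 1 + 1 + 1 = 3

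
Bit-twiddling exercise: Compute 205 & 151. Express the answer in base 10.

205 = 11001101
151 = 10010111
AND → 10000101 = 133

133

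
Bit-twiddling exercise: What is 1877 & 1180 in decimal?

1044

1877 = 11101010101
1180 = 10010011100
AND → 10000010100 = 1044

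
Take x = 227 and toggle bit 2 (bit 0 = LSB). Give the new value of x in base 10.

x = 011100011
bit 2 is currently 0; toggle it via x ^ (1 << 2) = x ^ 4
→ 011100111 = 231

231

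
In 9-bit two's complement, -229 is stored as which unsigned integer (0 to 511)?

229 in 9 bits: 011100101
Invert: 100011010
Add 1:  100011011 = 283
(Check: 2^9 - 229 = 512 - 229 = 283.)

283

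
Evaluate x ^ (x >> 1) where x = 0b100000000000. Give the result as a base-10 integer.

3072

x = 100000000000 = 2048
x>>1 = 010000000000
XOR  = 110000000000 = 3072
(x ^ (x >> 1) gives the standard binary-reflected Gray code of x.)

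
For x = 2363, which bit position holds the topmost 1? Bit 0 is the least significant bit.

2363 = 100100111011
The topmost 1 is at position 11 (since 2^11 = 2048 ≤ 2363 < 4096).

11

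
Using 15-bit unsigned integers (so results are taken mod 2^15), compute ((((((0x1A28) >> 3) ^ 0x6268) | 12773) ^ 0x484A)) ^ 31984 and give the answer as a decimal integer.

0x1A28 = 001101000101000
→ >> 3 → 000001101000101 = 837
0x6268 = 110001001101000
→ ^ → 110000100101101 = 24877
12773 = 011000111100101
→ | → 111000111101101 = 29165
0x484A = 100100001001010
→ ^ → 011100110100111 = 14759
31984 = 111110011110000
→ ^ → 100010101010111 = 17751

17751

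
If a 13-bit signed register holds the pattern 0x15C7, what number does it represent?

-2617

pattern = 1010111000111 (MSB is 1 ⇒ negative)
Invert: 0101000111000, add 1 → 0101000111001 = 2617, so the value is -2617.
(Equivalently: 5575 - 2^13 = 5575 - 8192 = -2617.)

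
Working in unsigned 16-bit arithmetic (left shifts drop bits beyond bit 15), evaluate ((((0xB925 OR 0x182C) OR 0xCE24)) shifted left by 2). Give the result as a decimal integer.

0xB925 = 1011100100100101
0x182C = 0001100000101100
→ OR → 1011100100101101 = 47405
0xCE24 = 1100111000100100
→ OR → 1111111100101101 = 65325
→ shifted left by 2 (mod 2^16) → 1111110010110100 = 64692

64692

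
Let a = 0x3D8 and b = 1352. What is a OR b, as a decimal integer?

0x3D8 = 01111011000
1352 = 10101001000
 OR → 11111011000 = 2008

2008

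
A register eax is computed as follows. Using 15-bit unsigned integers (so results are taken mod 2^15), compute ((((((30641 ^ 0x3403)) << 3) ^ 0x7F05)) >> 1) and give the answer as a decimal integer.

12618

30641 = 111011110110001
0x3403 = 011010000000011
→ ^ → 100001110110010 = 17330
→ << 3 (mod 2^15) → 001110110010000 = 7568
0x7F05 = 111111100000101
→ ^ → 110001010010101 = 25237
→ >> 1 → 011000101001010 = 12618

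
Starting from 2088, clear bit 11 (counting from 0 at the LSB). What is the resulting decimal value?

40

x = 0100000101000
bit 11 is currently 1; clear it via x & ~(1 << 11) = x & ~2048
→ 0000000101000 = 40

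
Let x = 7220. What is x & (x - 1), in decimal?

7216

x = 1110000110100 = 7220
x - 1 = 1110000110011
AND   = 1110000110000 = 7216
(x & (x - 1) clears the lowest set bit of x.)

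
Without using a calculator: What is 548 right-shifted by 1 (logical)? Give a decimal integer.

274

548 = 1000100100
shift right by 1 → 0100010010 = 274
(equivalently, floor(548 / 2))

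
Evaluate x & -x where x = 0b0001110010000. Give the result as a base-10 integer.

16

x = 1110010000 = 912
-x (two's complement) = …0001110000
AND   = 0000010000 = 16
(x & -x isolates the lowest set bit of x.)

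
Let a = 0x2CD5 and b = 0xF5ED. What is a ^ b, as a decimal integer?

0x2CD5 = 0010110011010101
0xF5ED = 1111010111101101
XOR → 1101100100111000 = 55608

55608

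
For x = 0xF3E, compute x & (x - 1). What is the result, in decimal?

x = 111100111110 = 3902
x - 1 = 111100111101
AND   = 111100111100 = 3900
(x & (x - 1) clears the lowest set bit of x.)

3900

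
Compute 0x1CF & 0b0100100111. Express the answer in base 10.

263

0x1CF = 111001111
b = 100100111
AND → 100000111 = 263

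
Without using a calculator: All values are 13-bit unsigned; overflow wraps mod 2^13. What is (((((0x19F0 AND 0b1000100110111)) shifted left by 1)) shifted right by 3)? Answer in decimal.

76

0x19F0 = 1100111110000
0b1000100110111 = 1000100110111
→ AND → 1000100110000 = 4400
→ shifted left by 1 (mod 2^13) → 0001001100000 = 608
→ shifted right by 3 → 0000001001100 = 76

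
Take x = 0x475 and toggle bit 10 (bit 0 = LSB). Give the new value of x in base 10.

x = 10001110101
bit 10 is currently 1; toggle it via x ^ (1 << 10) = x ^ 1024
→ 00001110101 = 117

117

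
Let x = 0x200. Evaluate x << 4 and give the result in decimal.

8192

0x200 = 00001000000000
shift left by 4 → 10000000000000 = 8192
(equivalently, 512 × 2^4 = 512 × 16)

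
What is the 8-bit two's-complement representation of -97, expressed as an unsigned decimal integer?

159

97 in 8 bits: 01100001
Invert: 10011110
Add 1:  10011111 = 159
(Check: 2^8 - 97 = 256 - 97 = 159.)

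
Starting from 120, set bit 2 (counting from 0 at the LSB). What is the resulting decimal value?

x = 01111000
bit 2 is currently 0; set it via x | (1 << 2) = x | 4
→ 01111100 = 124

124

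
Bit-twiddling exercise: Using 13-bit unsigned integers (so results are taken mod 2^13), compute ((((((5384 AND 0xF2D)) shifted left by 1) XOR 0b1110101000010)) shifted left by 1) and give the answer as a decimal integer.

5384 = 1010100001000
0xF2D = 0111100101101
→ AND → 0010100001000 = 1288
→ shifted left by 1 (mod 2^13) → 0101000010000 = 2576
0b1110101000010 = 1110101000010
→ XOR → 1011101010010 = 5970
→ shifted left by 1 (mod 2^13) → 0111010100100 = 3748

3748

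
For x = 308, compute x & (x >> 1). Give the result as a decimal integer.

x = 100110100 = 308
x>>1 = 010011010
AND  = 000010000 = 16
(x & (x >> 1) has a 1 wherever x has two consecutive 1 bits.)

16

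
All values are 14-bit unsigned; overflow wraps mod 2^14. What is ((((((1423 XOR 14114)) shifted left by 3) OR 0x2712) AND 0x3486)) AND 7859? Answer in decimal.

1423 = 00010110001111
14114 = 11011100100010
→ XOR → 11001010101101 = 12973
→ shifted left by 3 (mod 2^14) → 01010101101000 = 5480
0x2712 = 10011100010010
→ OR → 11011101111010 = 14202
0x3486 = 11010010000110
→ AND → 11010000000010 = 13314
7859 = 01111010110011
→ AND → 01010000000010 = 5122

5122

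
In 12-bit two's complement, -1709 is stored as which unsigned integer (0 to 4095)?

2387

1709 in 12 bits: 011010101101
Invert: 100101010010
Add 1:  100101010011 = 2387
(Check: 2^12 - 1709 = 4096 - 1709 = 2387.)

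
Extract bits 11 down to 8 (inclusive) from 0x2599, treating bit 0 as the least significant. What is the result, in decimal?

v = 10010110011001
Shift right by 8: 100101
Mask low 4 bits: 0101 = 5

5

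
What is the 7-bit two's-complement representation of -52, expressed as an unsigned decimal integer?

76

52 in 7 bits: 0110100
Invert: 1001011
Add 1:  1001100 = 76
(Check: 2^7 - 52 = 128 - 52 = 76.)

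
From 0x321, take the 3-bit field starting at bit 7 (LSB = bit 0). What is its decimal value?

6

v = 1100100001
Shift right by 7: 110
Mask low 3 bits: 110 = 6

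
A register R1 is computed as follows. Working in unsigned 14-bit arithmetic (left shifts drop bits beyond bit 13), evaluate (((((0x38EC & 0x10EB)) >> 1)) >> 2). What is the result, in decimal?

541

0x38EC = 11100011101100
0x10EB = 01000011101011
→ & → 01000011101000 = 4328
→ >> 1 → 00100001110100 = 2164
→ >> 2 → 00001000011101 = 541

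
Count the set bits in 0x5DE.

8

0x5DE = 10111011110
Count the 1s: 1 + 1 + 1 + 1 + 1 + 1 + 1 + 1 = 8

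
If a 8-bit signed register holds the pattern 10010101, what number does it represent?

-107

pattern = 10010101 (MSB is 1 ⇒ negative)
Invert: 01101010, add 1 → 01101011 = 107, so the value is -107.
(Equivalently: 149 - 2^8 = 149 - 256 = -107.)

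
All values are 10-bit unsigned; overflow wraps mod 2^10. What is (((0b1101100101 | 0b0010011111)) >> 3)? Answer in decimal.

127

0b1101100101 = 1101100101
0b0010011111 = 0010011111
→ | → 1111111111 = 1023
→ >> 3 → 0001111111 = 127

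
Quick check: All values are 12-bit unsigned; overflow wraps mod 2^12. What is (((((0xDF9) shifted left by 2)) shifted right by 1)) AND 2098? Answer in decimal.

50

0xDF9 = 110111111001
→ shifted left by 2 (mod 2^12) → 011111100100 = 2020
→ shifted right by 1 → 001111110010 = 1010
2098 = 100000110010
→ AND → 000000110010 = 50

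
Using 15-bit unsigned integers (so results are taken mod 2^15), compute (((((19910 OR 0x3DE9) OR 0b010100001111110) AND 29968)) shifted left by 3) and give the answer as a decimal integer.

19910 = 100110111000110
0x3DE9 = 011110111101001
→ OR → 111110111101111 = 32239
0b010100001111110 = 010100001111110
→ OR → 111110111111111 = 32255
29968 = 111010100010000
→ AND → 111010100010000 = 29968
→ shifted left by 3 (mod 2^15) → 010100010000000 = 10368

10368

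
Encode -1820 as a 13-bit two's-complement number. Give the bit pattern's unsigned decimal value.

1820 in 13 bits: 0011100011100
Invert: 1100011100011
Add 1:  1100011100100 = 6372
(Check: 2^13 - 1820 = 8192 - 1820 = 6372.)

6372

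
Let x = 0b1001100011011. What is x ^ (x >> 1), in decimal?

x = 1001100011011 = 4891
x>>1 = 0100110001101
XOR  = 1101010010110 = 6806
(x ^ (x >> 1) gives the standard binary-reflected Gray code of x.)

6806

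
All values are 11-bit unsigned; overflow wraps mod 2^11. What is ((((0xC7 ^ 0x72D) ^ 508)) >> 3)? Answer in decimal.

0xC7 = 00011000111
0x72D = 11100101101
→ ^ → 11111101010 = 2026
508 = 00111111100
→ ^ → 11000010110 = 1558
→ >> 3 → 00011000010 = 194

194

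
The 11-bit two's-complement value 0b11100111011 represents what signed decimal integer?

-197

pattern = 11100111011 (MSB is 1 ⇒ negative)
Invert: 00011000100, add 1 → 00011000101 = 197, so the value is -197.
(Equivalently: 1851 - 2^11 = 1851 - 2048 = -197.)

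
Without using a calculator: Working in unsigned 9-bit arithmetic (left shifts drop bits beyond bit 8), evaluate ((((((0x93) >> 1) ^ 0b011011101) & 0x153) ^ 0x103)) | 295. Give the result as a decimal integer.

311

0x93 = 010010011
→ >> 1 → 001001001 = 73
0b011011101 = 011011101
→ ^ → 010010100 = 148
0x153 = 101010011
→ & → 000010000 = 16
0x103 = 100000011
→ ^ → 100010011 = 275
295 = 100100111
→ | → 100110111 = 311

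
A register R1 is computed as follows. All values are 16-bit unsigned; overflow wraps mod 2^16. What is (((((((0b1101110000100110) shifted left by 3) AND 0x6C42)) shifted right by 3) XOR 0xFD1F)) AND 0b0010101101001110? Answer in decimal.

8462

0b1101110000100110 = 1101110000100110
→ shifted left by 3 (mod 2^16) → 1110000100110000 = 57648
0x6C42 = 0110110001000010
→ AND → 0110000000000000 = 24576
→ shifted right by 3 → 0000110000000000 = 3072
0xFD1F = 1111110100011111
→ XOR → 1111000100011111 = 61727
0b0010101101001110 = 0010101101001110
→ AND → 0010000100001110 = 8462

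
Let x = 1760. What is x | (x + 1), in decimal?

x = 11011100000 = 1760
x + 1 = 11011100001
OR    = 11011100001 = 1761
(x | (x + 1) sets the lowest cleared bit.)

1761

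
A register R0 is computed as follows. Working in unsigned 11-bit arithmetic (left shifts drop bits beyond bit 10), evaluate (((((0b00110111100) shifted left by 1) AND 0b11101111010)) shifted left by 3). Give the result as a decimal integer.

960

0b00110111100 = 00110111100
→ shifted left by 1 (mod 2^11) → 01101111000 = 888
0b11101111010 = 11101111010
→ AND → 01101111000 = 888
→ shifted left by 3 (mod 2^11) → 01111000000 = 960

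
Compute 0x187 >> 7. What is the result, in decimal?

3

0x187 = 110000111
shift right by 7 → 000000011 = 3
(equivalently, floor(391 / 128))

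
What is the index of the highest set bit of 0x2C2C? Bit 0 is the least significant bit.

0x2C2C = 10110000101100
The topmost 1 is at position 13 (since 2^13 = 8192 ≤ 11308 < 16384).

13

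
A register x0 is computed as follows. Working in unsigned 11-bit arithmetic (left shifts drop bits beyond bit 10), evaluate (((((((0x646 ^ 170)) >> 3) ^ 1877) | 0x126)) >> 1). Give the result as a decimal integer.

983

0x646 = 11001000110
170 = 00010101010
→ ^ → 11011101100 = 1772
→ >> 3 → 00011011101 = 221
1877 = 11101010101
→ ^ → 11110001000 = 1928
0x126 = 00100100110
→ | → 11110101110 = 1966
→ >> 1 → 01111010111 = 983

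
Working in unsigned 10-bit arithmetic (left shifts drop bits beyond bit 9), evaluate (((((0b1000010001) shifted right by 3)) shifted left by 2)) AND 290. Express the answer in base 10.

256

0b1000010001 = 1000010001
→ shifted right by 3 → 0001000010 = 66
→ shifted left by 2 (mod 2^10) → 0100001000 = 264
290 = 0100100010
→ AND → 0100000000 = 256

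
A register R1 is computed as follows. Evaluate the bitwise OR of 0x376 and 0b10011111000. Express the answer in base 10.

0x376 = 01101110110
b = 10011111000
 OR → 11111111110 = 2046

2046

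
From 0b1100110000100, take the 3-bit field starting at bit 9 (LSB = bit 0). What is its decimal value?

4

v = 1100110000100
Shift right by 9: 1100
Mask low 3 bits: 100 = 4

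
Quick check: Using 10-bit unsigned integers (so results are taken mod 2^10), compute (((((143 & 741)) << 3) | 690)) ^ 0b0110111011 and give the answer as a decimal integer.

769

143 = 0010001111
741 = 1011100101
→ & → 0010000101 = 133
→ << 3 (mod 2^10) → 0000101000 = 40
690 = 1010110010
→ | → 1010111010 = 698
0b0110111011 = 0110111011
→ ^ → 1100000001 = 769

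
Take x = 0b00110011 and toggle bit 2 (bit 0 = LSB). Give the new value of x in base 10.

x = 00110011
bit 2 is currently 0; toggle it via x ^ (1 << 2) = x ^ 4
→ 00110111 = 55

55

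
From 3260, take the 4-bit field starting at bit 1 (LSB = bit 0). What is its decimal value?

14

v = 0110010111100
Shift right by 1: 011001011110
Mask low 4 bits: 1110 = 14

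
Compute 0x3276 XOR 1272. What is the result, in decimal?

13966

0x3276 = 11001001110110
1272 = 00010011111000
XOR → 11011010001110 = 13966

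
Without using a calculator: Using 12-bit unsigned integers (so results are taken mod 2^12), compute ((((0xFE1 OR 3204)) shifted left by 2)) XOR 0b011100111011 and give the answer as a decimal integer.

0xFE1 = 111111100001
3204 = 110010000100
→ OR → 111111100101 = 4069
→ shifted left by 2 (mod 2^12) → 111110010100 = 3988
0b011100111011 = 011100111011
→ XOR → 100010101111 = 2223

2223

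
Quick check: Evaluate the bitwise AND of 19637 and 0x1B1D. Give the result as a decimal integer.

19637 = 100110010110101
0x1B1D = 001101100011101
AND → 000100000010101 = 2069

2069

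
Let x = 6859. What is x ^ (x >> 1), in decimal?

x = 1101011001011 = 6859
x>>1 = 0110101100101
XOR  = 1011110101110 = 6062
(x ^ (x >> 1) gives the standard binary-reflected Gray code of x.)

6062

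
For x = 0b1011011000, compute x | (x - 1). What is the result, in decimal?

x = 1011011000 = 728
x - 1 = 1011010111
OR    = 1011011111 = 735
(x | (x - 1) sets all bits below the lowest set bit.)

735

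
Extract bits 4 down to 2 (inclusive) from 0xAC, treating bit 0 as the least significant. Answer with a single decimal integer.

v = 010101100
Shift right by 2: 0101011
Mask low 3 bits: 011 = 3

3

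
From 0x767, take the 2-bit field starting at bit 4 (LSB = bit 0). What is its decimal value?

2

v = 011101100111
Shift right by 4: 01110110
Mask low 2 bits: 10 = 2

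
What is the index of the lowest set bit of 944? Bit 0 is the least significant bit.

4

944 = 1110110000
Trailing zeros: 4, so the lowest set bit is bit 4 (value 16).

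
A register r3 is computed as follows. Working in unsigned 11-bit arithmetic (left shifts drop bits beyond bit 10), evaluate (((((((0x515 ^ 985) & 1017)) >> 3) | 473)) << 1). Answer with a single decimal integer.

0x515 = 10100010101
985 = 01111011001
→ ^ → 11011001100 = 1740
1017 = 01111111001
→ & → 01011001000 = 712
→ >> 3 → 00001011001 = 89
473 = 00111011001
→ | → 00111011001 = 473
→ << 1 (mod 2^11) → 01110110010 = 946

946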